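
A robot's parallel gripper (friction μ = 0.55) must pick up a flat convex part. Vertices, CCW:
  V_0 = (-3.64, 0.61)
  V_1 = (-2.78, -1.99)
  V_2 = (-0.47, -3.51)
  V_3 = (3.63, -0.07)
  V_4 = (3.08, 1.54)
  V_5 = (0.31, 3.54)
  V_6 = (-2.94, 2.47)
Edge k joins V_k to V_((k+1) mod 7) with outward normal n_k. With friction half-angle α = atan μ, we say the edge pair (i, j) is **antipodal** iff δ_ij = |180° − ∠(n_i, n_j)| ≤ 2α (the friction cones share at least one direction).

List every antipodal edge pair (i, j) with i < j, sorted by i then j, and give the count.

count = 8; pairs: (0,3), (0,4), (1,3), (1,4), (1,5), (2,5), (2,6), (3,6)

α = atan 0.55 = 28.81°;  2α = 57.62°
n_0 = (-0.9494, -0.3140)
n_1 = (-0.5497, -0.8354)
n_2 = (+0.6428, -0.7661)
n_3 = (+0.9463, +0.3233)
n_4 = (+0.5854, +0.8108)
n_5 = (-0.3127, +0.9498)
n_6 = (-0.9359, +0.3522)
  (0,1): δ = 141.65°  ·
  (0,2): δ = 68.31°  ·
  (0,3): δ = 0.56°  ✓
  (0,4): δ = 35.87°  ✓
  (0,5): δ = 89.92°  ·
  (0,6): δ = 141.07°  ·
  (1,2): δ = 106.66°  ·
  (1,3): δ = 37.79°  ✓
  (1,4): δ = 2.48°  ✓
  (1,5): δ = 51.57°  ✓
  (1,6): δ = 102.72°  ·
  (2,3): δ = 111.14°  ·
  (2,4): δ = 75.83°  ·
  (2,5): δ = 21.77°  ✓
  (2,6): δ = 29.38°  ✓
  (3,4): δ = 144.69°  ·
  (3,5): δ = 90.64°  ·
  (3,6): δ = 39.48°  ✓
  (4,5): δ = 125.95°  ·
  (4,6): δ = 74.79°  ·
  (5,6): δ = 128.85°  ·
antipodal pairs: 8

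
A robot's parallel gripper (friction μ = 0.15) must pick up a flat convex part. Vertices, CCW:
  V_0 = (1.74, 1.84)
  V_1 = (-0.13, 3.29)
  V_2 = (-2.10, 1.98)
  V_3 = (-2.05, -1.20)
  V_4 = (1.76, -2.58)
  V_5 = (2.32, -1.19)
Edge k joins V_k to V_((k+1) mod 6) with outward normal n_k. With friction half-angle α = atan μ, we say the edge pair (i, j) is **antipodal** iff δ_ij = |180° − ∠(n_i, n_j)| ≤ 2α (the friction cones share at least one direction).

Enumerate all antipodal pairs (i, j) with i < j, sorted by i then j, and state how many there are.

count = 1; pairs: (2,5)

α = atan 0.15 = 8.53°;  2α = 17.06°
n_0 = (+0.6128, +0.7903)
n_1 = (-0.5537, +0.8327)
n_2 = (-0.9999, -0.0157)
n_3 = (-0.3406, -0.9402)
n_4 = (+0.9276, -0.3737)
n_5 = (+0.9822, +0.1880)
  (0,1): δ = 108.59°  ·
  (0,2): δ = 51.31°  ·
  (0,3): δ = 17.88°  ·
  (0,4): δ = 105.85°  ·
  (0,5): δ = 138.63°  ·
  (1,2): δ = 122.72°  ·
  (1,3): δ = 53.53°  ·
  (1,4): δ = 34.43°  ·
  (1,5): δ = 67.21°  ·
  (2,3): δ = 110.81°  ·
  (2,4): δ = 22.84°  ·
  (2,5): δ = 9.94°  ✓
  (3,4): δ = 92.03°  ·
  (3,5): δ = 59.25°  ·
  (4,5): δ = 147.22°  ·
antipodal pairs: 1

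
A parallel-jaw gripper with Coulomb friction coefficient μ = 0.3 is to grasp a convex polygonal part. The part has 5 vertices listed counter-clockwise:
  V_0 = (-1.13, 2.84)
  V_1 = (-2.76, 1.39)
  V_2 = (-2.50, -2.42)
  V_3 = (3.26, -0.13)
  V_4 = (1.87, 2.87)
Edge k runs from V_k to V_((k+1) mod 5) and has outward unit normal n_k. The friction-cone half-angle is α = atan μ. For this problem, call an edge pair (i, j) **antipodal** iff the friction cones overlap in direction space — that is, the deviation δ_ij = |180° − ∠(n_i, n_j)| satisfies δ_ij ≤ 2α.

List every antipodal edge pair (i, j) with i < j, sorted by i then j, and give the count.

count = 3; pairs: (0,2), (1,3), (2,4)

α = atan 0.3 = 16.70°;  2α = 33.40°
n_0 = (-0.6646, +0.7472)
n_1 = (-0.9977, -0.0681)
n_2 = (+0.3694, -0.9293)
n_3 = (+0.9073, +0.4204)
n_4 = (-0.0100, +1.0000)
  (0,1): δ = 127.75°  ·
  (0,2): δ = 19.97°  ✓
  (0,3): δ = 73.20°  ·
  (0,4): δ = 138.92°  ·
  (1,2): δ = 72.22°  ·
  (1,3): δ = 20.96°  ✓
  (1,4): δ = 86.67°  ·
  (2,3): δ = 86.82°  ·
  (2,4): δ = 21.11°  ✓
  (3,4): δ = 114.29°  ·
antipodal pairs: 3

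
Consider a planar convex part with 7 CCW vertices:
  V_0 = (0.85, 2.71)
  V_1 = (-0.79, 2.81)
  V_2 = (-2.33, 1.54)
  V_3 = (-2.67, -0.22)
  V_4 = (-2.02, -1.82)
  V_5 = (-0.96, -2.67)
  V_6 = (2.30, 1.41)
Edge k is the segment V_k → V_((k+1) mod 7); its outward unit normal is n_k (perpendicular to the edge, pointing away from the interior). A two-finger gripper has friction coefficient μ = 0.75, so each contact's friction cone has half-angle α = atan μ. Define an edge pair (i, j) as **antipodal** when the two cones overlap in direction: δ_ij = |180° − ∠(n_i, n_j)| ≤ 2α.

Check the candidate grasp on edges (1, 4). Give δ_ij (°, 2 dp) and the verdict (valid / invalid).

α = atan 0.75 = 36.87°;  2α = 73.74°
edge 1: e_1 = (-1.54, -1.27);  n_1 = (-0.6362, +0.7715)
edge 4: e_4 = (+1.06, -0.85);  n_4 = (-0.6256, -0.7802)
∠(n_1, n_4) = 101.76°
δ = |180° − 101.76°| = 78.24°
78.24° > 2α = 73.74°  →  invalid

δ = 78.24°, invalid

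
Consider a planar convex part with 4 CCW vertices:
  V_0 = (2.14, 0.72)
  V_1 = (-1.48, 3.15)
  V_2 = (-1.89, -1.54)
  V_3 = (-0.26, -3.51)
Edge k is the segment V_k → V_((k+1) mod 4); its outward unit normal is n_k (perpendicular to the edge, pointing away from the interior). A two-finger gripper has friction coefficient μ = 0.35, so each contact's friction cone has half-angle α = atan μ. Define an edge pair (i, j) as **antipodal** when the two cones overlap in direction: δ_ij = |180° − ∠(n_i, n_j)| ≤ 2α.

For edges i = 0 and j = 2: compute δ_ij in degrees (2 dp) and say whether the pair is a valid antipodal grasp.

δ = 16.52°, valid

α = atan 0.35 = 19.29°;  2α = 38.58°
edge 0: e_0 = (-3.62, +2.43);  n_0 = (+0.5573, +0.8303)
edge 2: e_2 = (+1.63, -1.97);  n_2 = (-0.7705, -0.6375)
∠(n_0, n_2) = 163.48°
δ = |180° − 163.48°| = 16.52°
16.52° ≤ 2α = 38.58°  →  valid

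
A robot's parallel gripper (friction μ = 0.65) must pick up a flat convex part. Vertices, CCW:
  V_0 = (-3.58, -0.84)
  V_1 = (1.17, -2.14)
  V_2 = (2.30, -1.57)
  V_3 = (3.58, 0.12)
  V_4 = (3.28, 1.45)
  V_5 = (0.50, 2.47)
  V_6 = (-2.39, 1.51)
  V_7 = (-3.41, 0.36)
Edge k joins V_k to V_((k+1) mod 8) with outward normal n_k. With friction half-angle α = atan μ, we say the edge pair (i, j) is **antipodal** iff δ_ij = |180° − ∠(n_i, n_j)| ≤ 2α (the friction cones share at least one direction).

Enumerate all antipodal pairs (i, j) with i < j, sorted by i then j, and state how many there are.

α = atan 0.65 = 33.02°;  2α = 66.05°
n_0 = (-0.2640, -0.9645)
n_1 = (+0.4504, -0.8928)
n_2 = (+0.7972, -0.6038)
n_3 = (+0.9755, +0.2200)
n_4 = (+0.3445, +0.9388)
n_5 = (-0.3152, +0.9490)
n_6 = (-0.7481, +0.6636)
n_7 = (-0.9901, +0.1403)
  (0,1): δ = 137.93°  ·
  (0,2): δ = 111.83°  ·
  (0,3): δ = 61.98°  ✓
  (0,4): δ = 4.84°  ✓
  (0,5): δ = 33.68°  ✓
  (0,6): δ = 63.73°  ✓
  (0,7): δ = 97.24°  ·
  (1,2): δ = 153.91°  ·
  (1,3): δ = 104.06°  ·
  (1,4): δ = 46.92°  ✓
  (1,5): δ = 8.39°  ✓
  (1,6): δ = 21.66°  ✓
  (1,7): δ = 55.17°  ✓
  (2,3): δ = 130.15°  ·
  (2,4): δ = 73.01°  ·
  (2,5): δ = 34.48°  ✓
  (2,6): δ = 4.43°  ✓
  (2,7): δ = 29.08°  ✓
  (3,4): δ = 122.86°  ·
  (3,5): δ = 84.34°  ·
  (3,6): δ = 54.28°  ✓
  (3,7): δ = 20.77°  ✓
  (4,5): δ = 141.48°  ·
  (4,6): δ = 111.42°  ·
  (4,7): δ = 77.91°  ·
  (5,6): δ = 149.95°  ·
  (5,7): δ = 116.44°  ·
  (6,7): δ = 146.49°  ·
antipodal pairs: 13

count = 13; pairs: (0,3), (0,4), (0,5), (0,6), (1,4), (1,5), (1,6), (1,7), (2,5), (2,6), (2,7), (3,6), (3,7)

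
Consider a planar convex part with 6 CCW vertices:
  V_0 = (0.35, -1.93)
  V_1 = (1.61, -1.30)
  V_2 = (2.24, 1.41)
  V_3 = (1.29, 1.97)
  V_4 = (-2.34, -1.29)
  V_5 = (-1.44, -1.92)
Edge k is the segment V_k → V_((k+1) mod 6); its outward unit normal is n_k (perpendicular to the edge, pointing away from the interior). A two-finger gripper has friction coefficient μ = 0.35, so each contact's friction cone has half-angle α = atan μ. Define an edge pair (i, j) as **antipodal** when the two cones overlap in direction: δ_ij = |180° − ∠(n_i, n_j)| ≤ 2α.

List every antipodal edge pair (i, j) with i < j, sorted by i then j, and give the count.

α = atan 0.35 = 19.29°;  2α = 38.58°
n_0 = (+0.4472, -0.8944)
n_1 = (+0.9740, -0.2264)
n_2 = (+0.5078, +0.8615)
n_3 = (-0.6682, +0.7440)
n_4 = (-0.5735, -0.8192)
n_5 = (-0.0056, -1.0000)
  (0,1): δ = 129.65°  ·
  (0,2): δ = 57.08°  ·
  (0,3): δ = 15.36°  ✓
  (0,4): δ = 118.44°  ·
  (0,5): δ = 153.11°  ·
  (1,2): δ = 107.43°  ·
  (1,3): δ = 34.99°  ✓
  (1,4): δ = 68.10°  ·
  (1,5): δ = 102.77°  ·
  (2,3): δ = 107.56°  ·
  (2,4): δ = 4.47°  ✓
  (2,5): δ = 30.20°  ✓
  (3,4): δ = 76.92°  ·
  (3,5): δ = 42.25°  ·
  (4,5): δ = 145.33°  ·
antipodal pairs: 4

count = 4; pairs: (0,3), (1,3), (2,4), (2,5)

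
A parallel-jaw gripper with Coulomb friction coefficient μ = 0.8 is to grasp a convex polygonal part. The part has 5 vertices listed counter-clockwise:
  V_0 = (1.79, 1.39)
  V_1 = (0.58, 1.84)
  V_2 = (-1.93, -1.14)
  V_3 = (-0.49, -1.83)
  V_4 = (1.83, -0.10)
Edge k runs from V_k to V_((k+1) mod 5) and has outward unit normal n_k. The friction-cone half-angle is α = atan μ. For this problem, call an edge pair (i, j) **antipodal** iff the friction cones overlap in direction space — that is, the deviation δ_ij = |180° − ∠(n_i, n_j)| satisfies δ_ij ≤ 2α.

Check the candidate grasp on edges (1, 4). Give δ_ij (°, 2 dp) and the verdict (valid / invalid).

δ = 41.64°, valid

α = atan 0.8 = 38.66°;  2α = 77.32°
edge 1: e_1 = (-2.51, -2.98);  n_1 = (-0.7648, +0.6442)
edge 4: e_4 = (-0.04, +1.49);  n_4 = (+0.9996, +0.0268)
∠(n_1, n_4) = 138.36°
δ = |180° − 138.36°| = 41.64°
41.64° ≤ 2α = 77.32°  →  valid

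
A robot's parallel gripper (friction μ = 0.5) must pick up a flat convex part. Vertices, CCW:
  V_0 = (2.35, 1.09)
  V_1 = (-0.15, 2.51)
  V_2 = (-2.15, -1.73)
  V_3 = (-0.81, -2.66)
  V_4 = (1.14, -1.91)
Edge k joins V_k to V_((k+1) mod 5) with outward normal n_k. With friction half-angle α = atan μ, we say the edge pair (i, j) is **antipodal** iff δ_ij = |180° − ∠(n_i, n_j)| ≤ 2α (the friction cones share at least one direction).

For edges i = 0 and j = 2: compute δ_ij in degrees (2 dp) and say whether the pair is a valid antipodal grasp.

α = atan 0.5 = 26.57°;  2α = 53.13°
edge 0: e_0 = (-2.50, +1.42);  n_0 = (+0.4939, +0.8695)
edge 2: e_2 = (+1.34, -0.93);  n_2 = (-0.5702, -0.8215)
∠(n_0, n_2) = 174.83°
δ = |180° − 174.83°| = 5.17°
5.17° ≤ 2α = 53.13°  →  valid

δ = 5.17°, valid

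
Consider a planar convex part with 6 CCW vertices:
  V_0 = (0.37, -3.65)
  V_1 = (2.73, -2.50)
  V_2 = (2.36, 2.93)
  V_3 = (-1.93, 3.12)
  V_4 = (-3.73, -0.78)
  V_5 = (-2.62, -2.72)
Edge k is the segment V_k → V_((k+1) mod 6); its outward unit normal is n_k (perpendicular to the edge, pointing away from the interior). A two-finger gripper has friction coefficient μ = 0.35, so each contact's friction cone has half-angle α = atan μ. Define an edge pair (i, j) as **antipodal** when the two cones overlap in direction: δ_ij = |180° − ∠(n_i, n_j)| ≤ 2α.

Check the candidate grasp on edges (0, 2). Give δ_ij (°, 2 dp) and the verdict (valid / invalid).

δ = 28.52°, valid

α = atan 0.35 = 19.29°;  2α = 38.58°
edge 0: e_0 = (+2.36, +1.15);  n_0 = (+0.4380, -0.8990)
edge 2: e_2 = (-4.29, +0.19);  n_2 = (+0.0442, +0.9990)
∠(n_0, n_2) = 151.48°
δ = |180° − 151.48°| = 28.52°
28.52° ≤ 2α = 38.58°  →  valid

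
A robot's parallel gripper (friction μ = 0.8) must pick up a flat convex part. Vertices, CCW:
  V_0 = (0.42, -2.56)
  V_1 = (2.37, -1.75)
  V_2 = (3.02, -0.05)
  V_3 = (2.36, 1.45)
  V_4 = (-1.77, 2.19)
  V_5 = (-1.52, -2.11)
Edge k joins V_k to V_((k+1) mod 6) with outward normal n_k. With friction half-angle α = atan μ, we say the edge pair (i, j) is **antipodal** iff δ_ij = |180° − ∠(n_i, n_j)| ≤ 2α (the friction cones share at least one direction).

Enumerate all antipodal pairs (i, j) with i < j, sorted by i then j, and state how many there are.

count = 7; pairs: (0,3), (0,4), (1,4), (2,4), (2,5), (3,4), (3,5)

α = atan 0.8 = 38.66°;  2α = 77.32°
n_0 = (+0.3836, -0.9235)
n_1 = (+0.9341, -0.3571)
n_2 = (+0.9153, +0.4027)
n_3 = (+0.1764, +0.9843)
n_4 = (-0.9983, -0.0580)
n_5 = (-0.2260, -0.9741)
  (0,1): δ = 133.48°  ·
  (0,2): δ = 88.81°  ·
  (0,3): δ = 32.72°  ✓
  (0,4): δ = 70.77°  ✓
  (0,5): δ = 144.38°  ·
  (1,2): δ = 135.33°  ·
  (1,3): δ = 79.23°  ·
  (1,4): δ = 24.25°  ✓
  (1,5): δ = 97.87°  ·
  (2,3): δ = 123.91°  ·
  (2,4): δ = 20.42°  ✓
  (2,5): δ = 53.19°  ✓
  (3,4): δ = 76.51°  ✓
  (3,5): δ = 2.90°  ✓
  (4,5): δ = 106.39°  ·
antipodal pairs: 7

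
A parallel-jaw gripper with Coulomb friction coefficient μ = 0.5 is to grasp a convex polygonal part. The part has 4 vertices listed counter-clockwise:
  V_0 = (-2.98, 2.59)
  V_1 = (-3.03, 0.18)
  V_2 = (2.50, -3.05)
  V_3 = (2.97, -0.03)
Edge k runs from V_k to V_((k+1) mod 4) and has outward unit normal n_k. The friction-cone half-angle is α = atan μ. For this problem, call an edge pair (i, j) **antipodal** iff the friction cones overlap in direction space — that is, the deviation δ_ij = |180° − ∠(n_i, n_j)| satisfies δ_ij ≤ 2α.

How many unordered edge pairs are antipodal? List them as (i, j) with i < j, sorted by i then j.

α = atan 0.5 = 26.57°;  2α = 53.13°
n_0 = (-0.9998, +0.0207)
n_1 = (-0.5044, -0.8635)
n_2 = (+0.9881, -0.1538)
n_3 = (+0.4030, +0.9152)
  (0,1): δ = 119.10°  ·
  (0,2): δ = 7.66°  ✓
  (0,3): δ = 67.42°  ·
  (1,2): δ = 68.56°  ·
  (1,3): δ = 6.52°  ✓
  (2,3): δ = 104.92°  ·
antipodal pairs: 2

count = 2; pairs: (0,2), (1,3)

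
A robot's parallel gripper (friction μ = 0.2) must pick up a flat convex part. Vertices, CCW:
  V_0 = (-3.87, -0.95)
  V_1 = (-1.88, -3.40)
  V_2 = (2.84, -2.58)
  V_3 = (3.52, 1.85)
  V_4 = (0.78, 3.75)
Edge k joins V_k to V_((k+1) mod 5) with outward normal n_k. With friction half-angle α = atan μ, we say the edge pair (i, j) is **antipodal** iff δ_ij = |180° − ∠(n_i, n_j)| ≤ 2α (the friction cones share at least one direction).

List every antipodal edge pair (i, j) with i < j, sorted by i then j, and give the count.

count = 1; pairs: (0,3)

α = atan 0.2 = 11.31°;  2α = 22.62°
n_0 = (-0.7762, -0.6305)
n_1 = (+0.1712, -0.9852)
n_2 = (+0.9884, -0.1517)
n_3 = (+0.5698, +0.8218)
n_4 = (-0.7109, +0.7033)
  (0,1): δ = 119.23°  ·
  (0,2): δ = 47.81°  ·
  (0,3): δ = 16.18°  ✓
  (0,4): δ = 96.22°  ·
  (1,2): δ = 108.58°  ·
  (1,3): δ = 44.59°  ·
  (1,4): δ = 35.45°  ·
  (2,3): δ = 116.01°  ·
  (2,4): δ = 35.97°  ·
  (3,4): δ = 99.95°  ·
antipodal pairs: 1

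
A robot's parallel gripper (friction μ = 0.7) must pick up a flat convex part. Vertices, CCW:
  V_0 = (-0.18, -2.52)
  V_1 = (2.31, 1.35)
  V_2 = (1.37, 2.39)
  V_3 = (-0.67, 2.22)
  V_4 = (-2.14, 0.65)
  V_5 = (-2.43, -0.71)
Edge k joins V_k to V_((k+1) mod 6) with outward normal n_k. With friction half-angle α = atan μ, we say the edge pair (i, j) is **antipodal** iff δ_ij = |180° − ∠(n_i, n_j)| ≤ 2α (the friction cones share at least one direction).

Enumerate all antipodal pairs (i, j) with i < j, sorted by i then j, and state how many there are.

count = 6; pairs: (0,2), (0,3), (0,4), (1,4), (1,5), (2,5)

α = atan 0.7 = 34.99°;  2α = 69.98°
n_0 = (+0.8410, -0.5411)
n_1 = (+0.7419, +0.6705)
n_2 = (-0.0830, +0.9965)
n_3 = (-0.7300, +0.6835)
n_4 = (-0.9780, +0.2085)
n_5 = (-0.6268, -0.7792)
  (0,1): δ = 105.13°  ·
  (0,2): δ = 52.48°  ✓
  (0,3): δ = 10.36°  ✓
  (0,4): δ = 20.72°  ✓
  (0,5): δ = 83.94°  ·
  (1,2): δ = 127.35°  ·
  (1,3): δ = 85.22°  ·
  (1,4): δ = 54.15°  ✓
  (1,5): δ = 9.08°  ✓
  (2,3): δ = 137.88°  ·
  (2,4): δ = 106.80°  ·
  (2,5): δ = 43.58°  ✓
  (3,4): δ = 148.92°  ·
  (3,5): δ = 85.70°  ·
  (4,5): δ = 116.78°  ·
antipodal pairs: 6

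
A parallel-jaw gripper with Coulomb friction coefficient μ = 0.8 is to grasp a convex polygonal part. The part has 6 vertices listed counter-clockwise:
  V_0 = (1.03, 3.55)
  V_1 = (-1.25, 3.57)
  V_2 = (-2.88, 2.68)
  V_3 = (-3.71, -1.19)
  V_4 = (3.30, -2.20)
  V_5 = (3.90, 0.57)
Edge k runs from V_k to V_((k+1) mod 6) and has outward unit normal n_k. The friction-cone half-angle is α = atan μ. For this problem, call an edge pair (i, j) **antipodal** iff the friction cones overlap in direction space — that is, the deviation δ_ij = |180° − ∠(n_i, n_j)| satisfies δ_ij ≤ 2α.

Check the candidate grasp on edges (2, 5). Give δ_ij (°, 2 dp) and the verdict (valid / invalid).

α = atan 0.8 = 38.66°;  2α = 77.32°
edge 2: e_2 = (-0.83, -3.87);  n_2 = (-0.9778, +0.2097)
edge 5: e_5 = (-2.87, +2.98);  n_5 = (+0.7203, +0.6937)
∠(n_2, n_5) = 123.97°
δ = |180° − 123.97°| = 56.03°
56.03° ≤ 2α = 77.32°  →  valid

δ = 56.03°, valid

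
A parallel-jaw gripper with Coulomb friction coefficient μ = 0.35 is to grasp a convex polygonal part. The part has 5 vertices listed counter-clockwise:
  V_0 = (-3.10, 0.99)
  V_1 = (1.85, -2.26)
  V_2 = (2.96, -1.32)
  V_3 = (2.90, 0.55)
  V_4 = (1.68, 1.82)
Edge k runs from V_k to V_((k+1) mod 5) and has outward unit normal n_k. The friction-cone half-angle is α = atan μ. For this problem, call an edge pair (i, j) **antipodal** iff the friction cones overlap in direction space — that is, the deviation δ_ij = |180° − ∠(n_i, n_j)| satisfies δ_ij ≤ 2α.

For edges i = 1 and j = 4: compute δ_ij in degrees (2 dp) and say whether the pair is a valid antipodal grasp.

δ = 30.41°, valid

α = atan 0.35 = 19.29°;  2α = 38.58°
edge 1: e_1 = (+1.11, +0.94);  n_1 = (+0.6463, -0.7631)
edge 4: e_4 = (-4.78, -0.83);  n_4 = (-0.1711, +0.9853)
∠(n_1, n_4) = 149.59°
δ = |180° − 149.59°| = 30.41°
30.41° ≤ 2α = 38.58°  →  valid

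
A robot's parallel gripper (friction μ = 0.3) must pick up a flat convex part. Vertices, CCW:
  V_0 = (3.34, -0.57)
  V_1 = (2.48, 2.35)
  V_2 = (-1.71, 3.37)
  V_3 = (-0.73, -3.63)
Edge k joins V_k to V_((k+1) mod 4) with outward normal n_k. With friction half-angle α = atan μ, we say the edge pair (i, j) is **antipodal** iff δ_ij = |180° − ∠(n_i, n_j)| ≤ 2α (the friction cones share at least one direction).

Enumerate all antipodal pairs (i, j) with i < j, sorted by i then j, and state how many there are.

α = atan 0.3 = 16.70°;  2α = 33.40°
n_0 = (+0.9593, +0.2825)
n_1 = (+0.2365, +0.9716)
n_2 = (-0.9903, -0.1386)
n_3 = (+0.6009, -0.7993)
  (0,1): δ = 120.09°  ·
  (0,2): δ = 8.44°  ✓
  (0,3): δ = 110.53°  ·
  (1,2): δ = 68.35°  ·
  (1,3): δ = 50.62°  ·
  (2,3): δ = 61.03°  ·
antipodal pairs: 1

count = 1; pairs: (0,2)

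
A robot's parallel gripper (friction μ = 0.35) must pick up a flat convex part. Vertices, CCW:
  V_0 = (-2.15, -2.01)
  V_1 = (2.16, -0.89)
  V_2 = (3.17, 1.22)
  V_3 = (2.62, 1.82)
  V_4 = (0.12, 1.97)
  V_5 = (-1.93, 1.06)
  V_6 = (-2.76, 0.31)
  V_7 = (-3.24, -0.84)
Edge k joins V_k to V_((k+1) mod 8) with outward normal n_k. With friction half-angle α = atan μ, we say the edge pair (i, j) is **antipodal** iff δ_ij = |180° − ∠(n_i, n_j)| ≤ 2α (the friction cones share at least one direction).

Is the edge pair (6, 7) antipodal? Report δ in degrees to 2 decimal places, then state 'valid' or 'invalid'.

δ = 114.37°, invalid

α = atan 0.35 = 19.29°;  2α = 38.58°
edge 6: e_6 = (-0.48, -1.15);  n_6 = (-0.9228, +0.3852)
edge 7: e_7 = (+1.09, -1.17);  n_7 = (-0.7317, -0.6816)
∠(n_6, n_7) = 65.63°
δ = |180° − 65.63°| = 114.37°
114.37° > 2α = 38.58°  →  invalid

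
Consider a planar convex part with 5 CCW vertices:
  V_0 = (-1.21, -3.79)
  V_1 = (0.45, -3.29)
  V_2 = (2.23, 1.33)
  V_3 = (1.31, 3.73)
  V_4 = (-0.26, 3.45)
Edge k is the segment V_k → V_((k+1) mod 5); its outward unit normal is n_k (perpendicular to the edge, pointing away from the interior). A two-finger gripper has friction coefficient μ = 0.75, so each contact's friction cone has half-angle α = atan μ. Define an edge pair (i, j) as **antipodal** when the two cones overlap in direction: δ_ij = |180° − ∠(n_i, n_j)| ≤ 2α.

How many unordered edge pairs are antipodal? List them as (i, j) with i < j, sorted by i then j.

count = 5; pairs: (0,3), (0,4), (1,3), (1,4), (2,4)

α = atan 0.75 = 36.87°;  2α = 73.74°
n_0 = (+0.2884, -0.9575)
n_1 = (+0.9331, -0.3595)
n_2 = (+0.9337, +0.3579)
n_3 = (-0.1756, +0.9845)
n_4 = (-0.9915, +0.1301)
  (0,1): δ = 127.83°  ·
  (0,2): δ = 85.79°  ·
  (0,3): δ = 6.65°  ✓
  (0,4): δ = 65.76°  ✓
  (1,2): δ = 137.96°  ·
  (1,3): δ = 58.82°  ✓
  (1,4): δ = 13.60°  ✓
  (2,3): δ = 100.86°  ·
  (2,4): δ = 28.45°  ✓
  (3,4): δ = 107.59°  ·
antipodal pairs: 5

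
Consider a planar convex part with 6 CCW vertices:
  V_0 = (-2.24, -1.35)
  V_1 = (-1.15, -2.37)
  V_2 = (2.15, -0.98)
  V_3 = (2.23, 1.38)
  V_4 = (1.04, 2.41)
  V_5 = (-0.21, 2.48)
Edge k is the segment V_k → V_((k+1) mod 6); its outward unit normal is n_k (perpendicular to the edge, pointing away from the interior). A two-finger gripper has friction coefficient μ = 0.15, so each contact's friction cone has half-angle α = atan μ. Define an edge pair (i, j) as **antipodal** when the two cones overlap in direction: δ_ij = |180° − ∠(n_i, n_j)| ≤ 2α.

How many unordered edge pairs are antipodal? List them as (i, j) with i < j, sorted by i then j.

α = atan 0.15 = 8.53°;  2α = 17.06°
n_0 = (-0.6833, -0.7302)
n_1 = (+0.3882, -0.9216)
n_2 = (+0.9994, -0.0339)
n_3 = (+0.6544, +0.7561)
n_4 = (+0.0559, +0.9984)
n_5 = (-0.8836, +0.4683)
  (0,1): δ = 114.06°  ·
  (0,2): δ = 48.84°  ·
  (0,3): δ = 2.22°  ✓
  (0,4): δ = 39.89°  ·
  (0,5): δ = 105.18°  ·
  (1,2): δ = 114.78°  ·
  (1,3): δ = 63.72°  ·
  (1,4): δ = 26.05°  ·
  (1,5): δ = 39.23°  ·
  (2,3): δ = 128.94°  ·
  (2,4): δ = 91.26°  ·
  (2,5): δ = 25.98°  ·
  (3,4): δ = 142.33°  ·
  (3,5): δ = 77.05°  ·
  (4,5): δ = 114.72°  ·
antipodal pairs: 1

count = 1; pairs: (0,3)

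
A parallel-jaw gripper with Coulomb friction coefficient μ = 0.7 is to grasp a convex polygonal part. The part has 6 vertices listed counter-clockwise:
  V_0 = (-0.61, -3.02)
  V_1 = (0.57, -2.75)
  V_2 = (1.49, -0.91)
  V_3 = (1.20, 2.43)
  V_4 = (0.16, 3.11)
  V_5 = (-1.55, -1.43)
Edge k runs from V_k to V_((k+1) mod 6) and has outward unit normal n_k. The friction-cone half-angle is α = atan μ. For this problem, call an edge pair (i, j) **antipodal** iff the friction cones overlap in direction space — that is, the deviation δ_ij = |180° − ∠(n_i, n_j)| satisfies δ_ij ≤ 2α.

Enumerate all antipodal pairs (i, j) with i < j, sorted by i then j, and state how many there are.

count = 7; pairs: (0,3), (0,4), (1,4), (1,5), (2,4), (2,5), (3,5)

α = atan 0.7 = 34.99°;  2α = 69.98°
n_0 = (+0.2230, -0.9748)
n_1 = (+0.8944, -0.4472)
n_2 = (+0.9963, +0.0865)
n_3 = (+0.5472, +0.8370)
n_4 = (-0.9358, +0.3525)
n_5 = (-0.8608, -0.5089)
  (0,1): δ = 129.45°  ·
  (0,2): δ = 97.93°  ·
  (0,3): δ = 46.07°  ✓
  (0,4): δ = 56.47°  ✓
  (0,5): δ = 107.70°  ·
  (1,2): δ = 148.47°  ·
  (1,3): δ = 96.61°  ·
  (1,4): δ = 5.93°  ✓
  (1,5): δ = 57.16°  ✓
  (2,3): δ = 128.14°  ·
  (2,4): δ = 25.60°  ✓
  (2,5): δ = 25.63°  ✓
  (3,4): δ = 77.46°  ·
  (3,5): δ = 26.23°  ✓
  (4,5): δ = 128.77°  ·
antipodal pairs: 7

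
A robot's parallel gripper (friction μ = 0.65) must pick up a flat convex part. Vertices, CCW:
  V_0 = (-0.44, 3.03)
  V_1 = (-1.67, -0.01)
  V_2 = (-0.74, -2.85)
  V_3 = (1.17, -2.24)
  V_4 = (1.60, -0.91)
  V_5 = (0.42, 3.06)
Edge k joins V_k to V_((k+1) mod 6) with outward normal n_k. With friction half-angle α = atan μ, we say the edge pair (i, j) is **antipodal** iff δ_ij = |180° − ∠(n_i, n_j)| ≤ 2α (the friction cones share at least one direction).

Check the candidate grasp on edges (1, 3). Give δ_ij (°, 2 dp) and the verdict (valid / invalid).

α = atan 0.65 = 33.02°;  2α = 66.05°
edge 1: e_1 = (+0.93, -2.84);  n_1 = (-0.9503, -0.3112)
edge 3: e_3 = (+0.43, +1.33);  n_3 = (+0.9515, -0.3076)
∠(n_1, n_3) = 143.95°
δ = |180° − 143.95°| = 36.05°
36.05° ≤ 2α = 66.05°  →  valid

δ = 36.05°, valid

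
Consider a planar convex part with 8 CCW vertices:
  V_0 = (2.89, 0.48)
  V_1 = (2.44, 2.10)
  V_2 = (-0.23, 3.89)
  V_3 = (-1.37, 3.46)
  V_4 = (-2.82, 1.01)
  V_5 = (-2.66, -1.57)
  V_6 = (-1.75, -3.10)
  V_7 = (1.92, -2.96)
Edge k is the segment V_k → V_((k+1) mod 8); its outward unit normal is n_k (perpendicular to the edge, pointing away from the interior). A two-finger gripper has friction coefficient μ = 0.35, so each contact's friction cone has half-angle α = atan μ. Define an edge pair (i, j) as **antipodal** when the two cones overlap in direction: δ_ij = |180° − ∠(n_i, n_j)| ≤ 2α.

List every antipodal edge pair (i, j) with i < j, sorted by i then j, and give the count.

α = atan 0.35 = 19.29°;  2α = 38.58°
n_0 = (+0.9635, +0.2676)
n_1 = (+0.5569, +0.8306)
n_2 = (-0.3529, +0.9357)
n_3 = (-0.8606, +0.5093)
n_4 = (-0.9981, -0.0619)
n_5 = (-0.8595, -0.5112)
n_6 = (+0.0381, -0.9993)
n_7 = (+0.9625, -0.2714)
  (0,1): δ = 139.36°  ·
  (0,2): δ = 84.86°  ·
  (0,3): δ = 46.14°  ·
  (0,4): δ = 11.98°  ✓
  (0,5): δ = 15.22°  ✓
  (0,6): δ = 76.66°  ·
  (0,7): δ = 148.73°  ·
  (1,2): δ = 125.50°  ·
  (1,3): δ = 86.78°  ·
  (1,4): δ = 52.61°  ·
  (1,5): δ = 25.42°  ✓
  (1,6): δ = 36.02°  ✓
  (1,7): δ = 108.09°  ·
  (2,3): δ = 141.28°  ·
  (2,4): δ = 107.12°  ·
  (2,5): δ = 79.92°  ·
  (2,6): δ = 18.48°  ✓
  (2,7): δ = 53.59°  ·
  (3,4): δ = 145.83°  ·
  (3,5): δ = 118.64°  ·
  (3,6): δ = 57.20°  ·
  (3,7): δ = 14.87°  ✓
  (4,5): δ = 152.81°  ·
  (4,6): δ = 91.36°  ·
  (4,7): δ = 19.30°  ✓
  (5,6): δ = 118.56°  ·
  (5,7): δ = 46.49°  ·
  (6,7): δ = 107.93°  ·
antipodal pairs: 7

count = 7; pairs: (0,4), (0,5), (1,5), (1,6), (2,6), (3,7), (4,7)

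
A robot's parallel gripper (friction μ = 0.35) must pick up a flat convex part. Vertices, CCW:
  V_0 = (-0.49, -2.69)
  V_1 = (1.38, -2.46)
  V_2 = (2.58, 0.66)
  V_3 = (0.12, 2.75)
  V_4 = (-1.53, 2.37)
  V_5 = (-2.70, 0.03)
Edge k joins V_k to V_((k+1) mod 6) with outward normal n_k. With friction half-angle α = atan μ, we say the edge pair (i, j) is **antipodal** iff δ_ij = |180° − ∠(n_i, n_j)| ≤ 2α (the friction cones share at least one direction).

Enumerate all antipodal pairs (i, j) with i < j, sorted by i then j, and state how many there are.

count = 3; pairs: (0,3), (1,4), (2,5)

α = atan 0.35 = 19.29°;  2α = 38.58°
n_0 = (+0.1221, -0.9925)
n_1 = (+0.9333, -0.3590)
n_2 = (+0.6475, +0.7621)
n_3 = (-0.2244, +0.9745)
n_4 = (-0.8944, +0.4472)
n_5 = (-0.7761, -0.6306)
  (0,1): δ = 118.05°  ·
  (0,2): δ = 47.36°  ·
  (0,3): δ = 5.96°  ✓
  (0,4): δ = 56.42°  ·
  (0,5): δ = 122.08°  ·
  (1,2): δ = 109.31°  ·
  (1,3): δ = 55.99°  ·
  (1,4): δ = 5.53°  ✓
  (1,5): δ = 60.13°  ·
  (2,3): δ = 126.68°  ·
  (2,4): δ = 76.21°  ·
  (2,5): δ = 10.56°  ✓
  (3,4): δ = 129.53°  ·
  (3,5): δ = 63.88°  ·
  (4,5): δ = 114.34°  ·
antipodal pairs: 3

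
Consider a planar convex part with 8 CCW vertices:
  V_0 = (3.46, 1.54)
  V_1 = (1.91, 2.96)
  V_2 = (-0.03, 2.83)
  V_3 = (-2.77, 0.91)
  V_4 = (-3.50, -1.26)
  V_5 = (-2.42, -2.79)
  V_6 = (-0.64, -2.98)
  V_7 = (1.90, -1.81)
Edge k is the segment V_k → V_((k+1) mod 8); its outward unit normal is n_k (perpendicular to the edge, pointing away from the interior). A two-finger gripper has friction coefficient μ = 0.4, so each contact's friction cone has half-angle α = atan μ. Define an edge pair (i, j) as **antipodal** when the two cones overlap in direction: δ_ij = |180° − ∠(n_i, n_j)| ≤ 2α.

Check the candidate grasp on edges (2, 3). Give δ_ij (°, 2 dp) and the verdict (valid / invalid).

α = atan 0.4 = 21.80°;  2α = 43.60°
edge 2: e_2 = (-2.74, -1.92);  n_2 = (-0.5739, +0.8190)
edge 3: e_3 = (-0.73, -2.17);  n_3 = (-0.9478, +0.3188)
∠(n_2, n_3) = 36.39°
δ = |180° − 36.39°| = 143.61°
143.61° > 2α = 43.60°  →  invalid

δ = 143.61°, invalid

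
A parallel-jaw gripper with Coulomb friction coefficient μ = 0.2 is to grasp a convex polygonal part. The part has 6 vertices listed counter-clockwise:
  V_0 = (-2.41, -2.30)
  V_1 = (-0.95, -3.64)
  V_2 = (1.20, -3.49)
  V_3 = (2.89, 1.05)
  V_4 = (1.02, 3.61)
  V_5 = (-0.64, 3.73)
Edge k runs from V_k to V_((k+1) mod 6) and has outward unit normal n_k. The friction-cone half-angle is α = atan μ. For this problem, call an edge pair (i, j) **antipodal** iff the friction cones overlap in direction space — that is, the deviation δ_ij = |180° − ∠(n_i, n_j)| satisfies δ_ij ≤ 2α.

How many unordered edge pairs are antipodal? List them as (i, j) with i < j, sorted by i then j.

α = atan 0.2 = 11.31°;  2α = 22.62°
n_0 = (-0.6762, -0.7367)
n_1 = (+0.0696, -0.9976)
n_2 = (+0.9372, -0.3489)
n_3 = (+0.8075, +0.5899)
n_4 = (+0.0721, +0.9974)
n_5 = (-0.9595, +0.2816)
  (0,1): δ = 133.46°  ·
  (0,2): δ = 67.87°  ·
  (0,3): δ = 11.31°  ✓
  (0,4): δ = 38.41°  ·
  (0,5): δ = 116.19°  ·
  (1,2): δ = 114.41°  ·
  (1,3): δ = 57.84°  ·
  (1,4): δ = 8.13°  ✓
  (1,5): δ = 69.65°  ·
  (2,3): δ = 123.44°  ·
  (2,4): δ = 73.72°  ·
  (2,5): δ = 4.06°  ✓
  (3,4): δ = 130.28°  ·
  (3,5): δ = 52.51°  ·
  (4,5): δ = 102.22°  ·
antipodal pairs: 3

count = 3; pairs: (0,3), (1,4), (2,5)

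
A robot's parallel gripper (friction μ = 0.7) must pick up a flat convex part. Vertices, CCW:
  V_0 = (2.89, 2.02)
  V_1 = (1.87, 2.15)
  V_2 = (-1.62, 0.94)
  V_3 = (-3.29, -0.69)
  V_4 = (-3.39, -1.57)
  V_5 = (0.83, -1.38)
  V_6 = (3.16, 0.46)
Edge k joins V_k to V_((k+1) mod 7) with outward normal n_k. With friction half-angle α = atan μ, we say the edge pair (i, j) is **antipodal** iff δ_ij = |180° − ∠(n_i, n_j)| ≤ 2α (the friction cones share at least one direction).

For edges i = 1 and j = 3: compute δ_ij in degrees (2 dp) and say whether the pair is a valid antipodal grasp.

δ = 115.60°, invalid

α = atan 0.7 = 34.99°;  2α = 69.98°
edge 1: e_1 = (-3.49, -1.21);  n_1 = (-0.3276, +0.9448)
edge 3: e_3 = (-0.10, -0.88);  n_3 = (-0.9936, +0.1129)
∠(n_1, n_3) = 64.40°
δ = |180° − 64.40°| = 115.60°
115.60° > 2α = 69.98°  →  invalid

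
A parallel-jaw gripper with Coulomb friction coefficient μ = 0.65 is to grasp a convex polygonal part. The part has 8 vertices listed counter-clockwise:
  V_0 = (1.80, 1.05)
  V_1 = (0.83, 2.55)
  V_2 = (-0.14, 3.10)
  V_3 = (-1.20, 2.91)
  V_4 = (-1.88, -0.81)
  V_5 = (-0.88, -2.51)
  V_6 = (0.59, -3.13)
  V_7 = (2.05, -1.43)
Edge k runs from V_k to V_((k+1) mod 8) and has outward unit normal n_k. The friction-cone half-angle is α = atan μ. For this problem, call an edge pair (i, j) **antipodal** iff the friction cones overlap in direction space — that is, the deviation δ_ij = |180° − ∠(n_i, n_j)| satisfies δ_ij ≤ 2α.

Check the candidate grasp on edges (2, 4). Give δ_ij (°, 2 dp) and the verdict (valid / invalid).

δ = 69.70°, invalid

α = atan 0.65 = 33.02°;  2α = 66.05°
edge 2: e_2 = (-1.06, -0.19);  n_2 = (-0.1764, +0.9843)
edge 4: e_4 = (+1.00, -1.70);  n_4 = (-0.8619, -0.5070)
∠(n_2, n_4) = 110.30°
δ = |180° − 110.30°| = 69.70°
69.70° > 2α = 66.05°  →  invalid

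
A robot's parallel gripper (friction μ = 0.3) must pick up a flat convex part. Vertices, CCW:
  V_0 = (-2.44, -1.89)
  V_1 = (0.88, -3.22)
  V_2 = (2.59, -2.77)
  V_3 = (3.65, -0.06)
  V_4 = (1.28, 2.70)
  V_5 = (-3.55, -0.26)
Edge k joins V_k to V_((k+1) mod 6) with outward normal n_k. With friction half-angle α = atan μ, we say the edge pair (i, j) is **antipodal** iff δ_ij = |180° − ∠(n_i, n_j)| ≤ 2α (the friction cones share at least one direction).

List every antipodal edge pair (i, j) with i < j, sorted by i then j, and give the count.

count = 3; pairs: (0,3), (1,4), (3,5)

α = atan 0.3 = 16.70°;  2α = 33.40°
n_0 = (-0.3719, -0.9283)
n_1 = (+0.2545, -0.9671)
n_2 = (+0.9313, -0.3643)
n_3 = (+0.7587, +0.6515)
n_4 = (-0.5225, +0.8526)
n_5 = (-0.8265, -0.5629)
  (0,1): δ = 143.43°  ·
  (0,2): δ = 89.53°  ·
  (0,3): δ = 27.52°  ✓
  (0,4): δ = 53.33°  ·
  (0,5): δ = 146.09°  ·
  (1,2): δ = 126.11°  ·
  (1,3): δ = 64.09°  ·
  (1,4): δ = 16.76°  ✓
  (1,5): δ = 109.51°  ·
  (2,3): δ = 117.98°  ·
  (2,4): δ = 37.14°  ·
  (2,5): δ = 55.62°  ·
  (3,4): δ = 99.15°  ·
  (3,5): δ = 6.40°  ✓
  (4,5): δ = 87.25°  ·
antipodal pairs: 3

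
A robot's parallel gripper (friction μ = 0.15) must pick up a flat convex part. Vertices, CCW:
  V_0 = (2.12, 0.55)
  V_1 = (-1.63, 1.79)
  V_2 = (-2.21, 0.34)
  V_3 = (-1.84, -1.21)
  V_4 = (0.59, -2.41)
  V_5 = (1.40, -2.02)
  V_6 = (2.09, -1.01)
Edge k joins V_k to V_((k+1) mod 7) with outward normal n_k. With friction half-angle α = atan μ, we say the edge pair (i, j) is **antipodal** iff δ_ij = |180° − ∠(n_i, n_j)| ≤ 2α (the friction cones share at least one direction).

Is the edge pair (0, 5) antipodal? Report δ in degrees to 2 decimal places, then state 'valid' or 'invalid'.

δ = 73.96°, invalid

α = atan 0.15 = 8.53°;  2α = 17.06°
edge 0: e_0 = (-3.75, +1.24);  n_0 = (+0.3139, +0.9494)
edge 5: e_5 = (+0.69, +1.01);  n_5 = (+0.8257, -0.5641)
∠(n_0, n_5) = 106.04°
δ = |180° − 106.04°| = 73.96°
73.96° > 2α = 17.06°  →  invalid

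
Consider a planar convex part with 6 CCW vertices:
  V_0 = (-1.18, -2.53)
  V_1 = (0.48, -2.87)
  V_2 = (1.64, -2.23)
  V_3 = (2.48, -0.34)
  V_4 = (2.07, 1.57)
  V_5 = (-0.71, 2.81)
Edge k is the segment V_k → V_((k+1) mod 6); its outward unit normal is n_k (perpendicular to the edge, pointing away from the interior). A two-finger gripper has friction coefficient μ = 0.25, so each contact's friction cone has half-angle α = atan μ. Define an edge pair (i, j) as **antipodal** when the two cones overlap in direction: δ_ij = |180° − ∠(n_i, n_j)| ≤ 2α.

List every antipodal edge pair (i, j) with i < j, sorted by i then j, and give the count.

count = 3; pairs: (0,4), (2,5), (3,5)

α = atan 0.25 = 14.04°;  2α = 28.07°
n_0 = (-0.2007, -0.9797)
n_1 = (+0.4831, -0.8756)
n_2 = (+0.9138, -0.4061)
n_3 = (+0.9777, +0.2099)
n_4 = (+0.4074, +0.9133)
n_5 = (-0.9961, +0.0877)
  (0,1): δ = 139.54°  ·
  (0,2): δ = 102.39°  ·
  (0,3): δ = 66.31°  ·
  (0,4): δ = 12.46°  ✓
  (0,5): δ = 96.55°  ·
  (1,2): δ = 142.85°  ·
  (1,3): δ = 106.77°  ·
  (1,4): δ = 52.93°  ·
  (1,5): δ = 56.08°  ·
  (2,3): δ = 143.92°  ·
  (2,4): δ = 90.08°  ·
  (2,5): δ = 18.93°  ✓
  (3,4): δ = 126.15°  ·
  (3,5): δ = 17.15°  ✓
  (4,5): δ = 70.99°  ·
antipodal pairs: 3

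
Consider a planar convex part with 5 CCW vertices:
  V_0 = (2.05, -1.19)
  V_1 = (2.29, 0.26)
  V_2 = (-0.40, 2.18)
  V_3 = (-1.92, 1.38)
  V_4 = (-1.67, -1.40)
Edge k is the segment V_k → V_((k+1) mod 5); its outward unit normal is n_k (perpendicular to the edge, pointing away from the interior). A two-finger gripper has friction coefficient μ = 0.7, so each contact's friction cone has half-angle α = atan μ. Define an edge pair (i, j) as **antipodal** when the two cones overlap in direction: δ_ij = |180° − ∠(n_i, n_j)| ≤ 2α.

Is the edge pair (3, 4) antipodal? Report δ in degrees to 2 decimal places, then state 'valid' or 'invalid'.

α = atan 0.7 = 34.99°;  2α = 69.98°
edge 3: e_3 = (+0.25, -2.78);  n_3 = (-0.9960, -0.0896)
edge 4: e_4 = (+3.72, +0.21);  n_4 = (+0.0564, -0.9984)
∠(n_3, n_4) = 88.09°
δ = |180° − 88.09°| = 91.91°
91.91° > 2α = 69.98°  →  invalid

δ = 91.91°, invalid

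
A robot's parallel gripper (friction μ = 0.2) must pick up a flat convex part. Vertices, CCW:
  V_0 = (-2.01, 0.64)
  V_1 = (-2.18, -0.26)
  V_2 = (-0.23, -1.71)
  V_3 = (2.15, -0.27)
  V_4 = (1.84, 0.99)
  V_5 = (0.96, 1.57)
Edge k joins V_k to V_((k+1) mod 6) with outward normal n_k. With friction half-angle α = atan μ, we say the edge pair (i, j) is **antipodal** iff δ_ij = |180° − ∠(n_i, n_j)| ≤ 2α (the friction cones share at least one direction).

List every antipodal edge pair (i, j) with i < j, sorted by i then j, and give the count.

count = 2; pairs: (1,4), (2,5)

α = atan 0.2 = 11.31°;  2α = 22.62°
n_0 = (-0.9826, +0.1856)
n_1 = (-0.5967, -0.8025)
n_2 = (+0.5177, -0.8556)
n_3 = (+0.9710, +0.2389)
n_4 = (+0.5503, +0.8350)
n_5 = (-0.2988, +0.9543)
  (0,1): δ = 115.94°  ·
  (0,2): δ = 48.13°  ·
  (0,3): δ = 24.52°  ·
  (0,4): δ = 67.31°  ·
  (0,5): δ = 118.08°  ·
  (1,2): δ = 112.19°  ·
  (1,3): δ = 39.54°  ·
  (1,4): δ = 3.25°  ✓
  (1,5): δ = 54.02°  ·
  (2,3): δ = 107.35°  ·
  (2,4): δ = 64.56°  ·
  (2,5): δ = 13.79°  ✓
  (3,4): δ = 137.21°  ·
  (3,5): δ = 86.44°  ·
  (4,5): δ = 129.22°  ·
antipodal pairs: 2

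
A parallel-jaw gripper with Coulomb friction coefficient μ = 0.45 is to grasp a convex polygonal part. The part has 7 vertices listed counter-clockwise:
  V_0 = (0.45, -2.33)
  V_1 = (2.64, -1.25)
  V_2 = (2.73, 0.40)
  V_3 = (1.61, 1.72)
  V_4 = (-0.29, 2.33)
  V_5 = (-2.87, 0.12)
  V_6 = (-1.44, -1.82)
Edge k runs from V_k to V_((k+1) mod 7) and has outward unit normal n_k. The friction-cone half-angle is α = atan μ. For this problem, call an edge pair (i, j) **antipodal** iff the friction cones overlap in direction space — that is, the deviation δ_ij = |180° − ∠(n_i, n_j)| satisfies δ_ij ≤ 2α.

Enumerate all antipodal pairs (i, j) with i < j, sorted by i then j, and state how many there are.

α = atan 0.45 = 24.23°;  2α = 48.46°
n_0 = (+0.4423, -0.8969)
n_1 = (+0.9985, -0.0545)
n_2 = (+0.7625, +0.6470)
n_3 = (+0.3057, +0.9521)
n_4 = (-0.6505, +0.7595)
n_5 = (-0.8050, -0.5933)
n_6 = (-0.2605, -0.9655)
  (0,1): δ = 119.37°  ·
  (0,2): δ = 75.94°  ·
  (0,3): δ = 44.05°  ✓
  (0,4): δ = 14.33°  ✓
  (0,5): δ = 100.14°  ·
  (0,6): δ = 138.65°  ·
  (1,2): δ = 136.56°  ·
  (1,3): δ = 104.68°  ·
  (1,4): δ = 46.29°  ✓
  (1,5): δ = 39.52°  ✓
  (1,6): δ = 78.02°  ·
  (2,3): δ = 148.11°  ·
  (2,4): δ = 89.73°  ·
  (2,5): δ = 3.92°  ✓
  (2,6): δ = 34.58°  ✓
  (3,4): δ = 121.62°  ·
  (3,5): δ = 35.81°  ✓
  (3,6): δ = 2.70°  ✓
  (4,5): δ = 94.19°  ·
  (4,6): δ = 55.68°  ·
  (5,6): δ = 141.50°  ·
antipodal pairs: 8

count = 8; pairs: (0,3), (0,4), (1,4), (1,5), (2,5), (2,6), (3,5), (3,6)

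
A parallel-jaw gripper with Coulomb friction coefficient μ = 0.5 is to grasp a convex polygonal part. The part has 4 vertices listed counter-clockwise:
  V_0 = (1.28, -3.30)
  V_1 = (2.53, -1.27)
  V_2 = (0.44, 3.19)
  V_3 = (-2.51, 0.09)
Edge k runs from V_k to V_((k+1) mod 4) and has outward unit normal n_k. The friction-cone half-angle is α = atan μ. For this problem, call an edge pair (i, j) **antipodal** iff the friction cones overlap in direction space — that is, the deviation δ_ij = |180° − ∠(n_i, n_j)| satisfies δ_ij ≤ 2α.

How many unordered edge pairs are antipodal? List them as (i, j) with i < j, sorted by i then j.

α = atan 0.5 = 26.57°;  2α = 53.13°
n_0 = (+0.8515, -0.5243)
n_1 = (+0.9055, +0.4243)
n_2 = (-0.7244, +0.6894)
n_3 = (-0.6667, -0.7453)
  (0,1): δ = 123.27°  ·
  (0,2): δ = 11.96°  ✓
  (0,3): δ = 79.81°  ·
  (1,2): δ = 68.69°  ·
  (1,3): δ = 23.08°  ✓
  (2,3): δ = 88.23°  ·
antipodal pairs: 2

count = 2; pairs: (0,2), (1,3)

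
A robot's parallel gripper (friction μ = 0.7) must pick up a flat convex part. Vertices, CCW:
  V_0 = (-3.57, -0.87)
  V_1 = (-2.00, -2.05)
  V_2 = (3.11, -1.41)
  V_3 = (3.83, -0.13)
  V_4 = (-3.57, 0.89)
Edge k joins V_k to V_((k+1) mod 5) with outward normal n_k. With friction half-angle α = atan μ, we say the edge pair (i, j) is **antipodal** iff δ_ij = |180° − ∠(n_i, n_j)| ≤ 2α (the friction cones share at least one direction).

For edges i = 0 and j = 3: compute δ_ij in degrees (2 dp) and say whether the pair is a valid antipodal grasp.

α = atan 0.7 = 34.99°;  2α = 69.98°
edge 0: e_0 = (+1.57, -1.18);  n_0 = (-0.6008, -0.7994)
edge 3: e_3 = (-7.40, +1.02);  n_3 = (+0.1365, +0.9906)
∠(n_0, n_3) = 150.92°
δ = |180° − 150.92°| = 29.08°
29.08° ≤ 2α = 69.98°  →  valid

δ = 29.08°, valid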